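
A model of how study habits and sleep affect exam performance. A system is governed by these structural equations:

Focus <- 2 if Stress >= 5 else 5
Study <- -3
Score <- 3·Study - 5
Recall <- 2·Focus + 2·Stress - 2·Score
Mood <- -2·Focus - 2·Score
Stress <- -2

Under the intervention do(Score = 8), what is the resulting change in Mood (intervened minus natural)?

Intervening sets Score = 8 and removes its equation (Score <- 3·Study - 5).
Focus = 2 if Stress >= 5 else 5  [with Stress=-2]  = 5
Mood = -2·Focus - 2·Score  [with Focus=5, Score=8]  = -26
Without intervention: Focus = 2 if Stress >= 5 else 5  [with Stress=-2]  = 5; Score = 3·Study - 5  [with Study=-3]  = -14; Mood = -2·Focus - 2·Score  [with Focus=5, Score=-14]  = 18.
Change = -26 − 18 = -44.

-44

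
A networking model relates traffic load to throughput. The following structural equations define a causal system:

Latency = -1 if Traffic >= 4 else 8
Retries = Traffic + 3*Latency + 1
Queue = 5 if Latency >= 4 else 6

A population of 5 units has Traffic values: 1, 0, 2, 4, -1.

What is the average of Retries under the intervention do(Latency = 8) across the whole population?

26.2

Under do(Latency=8), Latency's equation is replaced by Latency=8 for every unit. Per-unit Retries: 26, 25, 27, 29, 24. Mean = 26.2.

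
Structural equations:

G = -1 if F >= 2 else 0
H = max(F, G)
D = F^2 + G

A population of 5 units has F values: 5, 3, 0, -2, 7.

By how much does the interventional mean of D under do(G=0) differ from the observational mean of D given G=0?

The intervention sets G=0 in all 5 units regardless of F. Recomputing D per unit gives 25, 9, 0, 4, 49; average 17.4.
Conditioning on G=0 selects the 2 unit(s) with F ∈ {0, -2}. Their D values: 0, 4. Mean = 2.
Difference = 17.4 − 2 = 15.4.

15.4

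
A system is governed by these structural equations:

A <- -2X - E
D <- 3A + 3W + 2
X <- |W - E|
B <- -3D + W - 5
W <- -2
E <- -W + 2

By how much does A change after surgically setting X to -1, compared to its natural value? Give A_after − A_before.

14

The intervention breaks the incoming arrows to X: X <- |W - E| no longer applies, and X = -1.
E = -W + 2  [with W=-2]  = 4
A = -2X - E  [with X=-1, E=4]  = -2
Without intervention: E = -W + 2  [with W=-2]  = 4; X = |W - E|  [with W=-2, E=4]  = 6; A = -2X - E  [with X=6, E=4]  = -16.
Change = -2 − (-16) = 14.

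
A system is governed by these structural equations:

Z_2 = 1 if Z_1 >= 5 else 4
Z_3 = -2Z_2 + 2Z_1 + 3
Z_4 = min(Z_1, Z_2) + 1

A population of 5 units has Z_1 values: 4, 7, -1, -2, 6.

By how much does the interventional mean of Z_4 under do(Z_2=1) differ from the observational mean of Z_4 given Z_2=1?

-1

do(Z_2=1) breaks Z_2's dependence on Z_1. With Z_2=1 fixed, Z_4 across the units is 2, 2, 0, -1, 2, mean 1.
Observing Z_2=1 restricts to units where Z_2's equation naturally yields 1: Z_1 ∈ {7, 6}. In that subpopulation Z_4 = 2, 2, mean 2.
Difference = 1 − 2 = -1.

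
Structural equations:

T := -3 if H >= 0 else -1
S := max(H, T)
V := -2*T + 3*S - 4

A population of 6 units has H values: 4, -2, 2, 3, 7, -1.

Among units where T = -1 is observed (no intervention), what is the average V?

-5

Observing T=-1 restricts to units where T's equation naturally yields -1: H ∈ {-2, -1}. In that subpopulation V = -5, -5, mean -5.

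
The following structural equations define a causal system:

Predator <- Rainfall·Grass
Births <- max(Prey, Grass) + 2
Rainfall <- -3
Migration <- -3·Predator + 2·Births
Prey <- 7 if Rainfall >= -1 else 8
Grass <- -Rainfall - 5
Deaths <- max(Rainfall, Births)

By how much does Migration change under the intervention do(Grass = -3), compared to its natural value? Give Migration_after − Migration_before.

Under do(Grass=-3), the mechanism Grass <- -Rainfall - 5 is discarded; Grass is fixed at -3.
Prey = 7 if Rainfall >= -1 else 8  [with Rainfall=-3]  = 8
Predator = Rainfall·Grass  [with Rainfall=-3, Grass=-3]  = 9
Births = max(Prey, Grass) + 2  [with Prey=8, Grass=-3]  = 10
Migration = -3·Predator + 2·Births  [with Predator=9, Births=10]  = -7
Without intervention: Grass = -Rainfall - 5  [with Rainfall=-3]  = -2; Prey = 7 if Rainfall >= -1 else 8  [with Rainfall=-3]  = 8; Predator = Rainfall·Grass  [with Rainfall=-3, Grass=-2]  = 6; Births = max(Prey, Grass) + 2  [with Prey=8, Grass=-2]  = 10; Migration = -3·Predator + 2·Births  [with Predator=6, Births=10]  = 2.
Change = -7 − 2 = -9.

-9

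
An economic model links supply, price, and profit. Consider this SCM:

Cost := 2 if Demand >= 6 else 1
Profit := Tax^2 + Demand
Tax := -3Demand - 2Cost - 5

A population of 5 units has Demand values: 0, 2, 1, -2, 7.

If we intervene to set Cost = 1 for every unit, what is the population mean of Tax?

-11.8

do(Cost=1) breaks Cost's dependence on Demand. With Cost=1 fixed, Tax across the units is -7, -13, -10, -1, -28, mean -11.8.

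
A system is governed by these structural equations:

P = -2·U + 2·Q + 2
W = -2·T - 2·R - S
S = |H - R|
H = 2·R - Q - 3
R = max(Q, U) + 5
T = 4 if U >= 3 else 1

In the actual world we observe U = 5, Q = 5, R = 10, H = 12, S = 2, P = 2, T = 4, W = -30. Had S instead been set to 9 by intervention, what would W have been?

do(S=9) replaces the equation S = |H - R| with the constant S = 9.
R = max(Q, U) + 5  [with Q=5, U=5]  = 10
T = 4 if U >= 3 else 1  [with U=5]  = 4
W = -2·T - 2·R - S  [with T=4, R=10, S=9]  = -37

-37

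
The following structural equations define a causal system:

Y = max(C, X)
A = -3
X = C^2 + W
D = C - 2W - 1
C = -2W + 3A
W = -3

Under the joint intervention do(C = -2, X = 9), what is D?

3

Setting C = -2, X = 9 by intervention discards those variables' equations.
D = C - 2W - 1  [with C=-2, W=-3]  = 3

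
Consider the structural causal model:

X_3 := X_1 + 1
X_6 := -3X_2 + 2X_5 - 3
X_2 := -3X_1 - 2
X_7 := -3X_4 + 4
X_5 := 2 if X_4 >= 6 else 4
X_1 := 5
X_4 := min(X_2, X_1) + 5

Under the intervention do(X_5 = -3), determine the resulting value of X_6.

The intervention breaks the incoming arrows to X_5: X_5 := 2 if X_4 >= 6 else 4 no longer applies, and X_5 = -3.
X_2 = -3X_1 - 2  [with X_1=5]  = -17
X_6 = -3X_2 + 2X_5 - 3  [with X_2=-17, X_5=-3]  = 42

42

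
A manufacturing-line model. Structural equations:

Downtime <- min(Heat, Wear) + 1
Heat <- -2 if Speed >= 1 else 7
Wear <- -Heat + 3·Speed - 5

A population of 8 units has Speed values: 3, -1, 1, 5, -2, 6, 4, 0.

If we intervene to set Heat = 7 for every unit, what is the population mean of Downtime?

-5

Under do(Heat=7), Heat's equation is replaced by Heat=7 for every unit. Per-unit Downtime: -2, -14, -8, 4, -17, 7, 1, -11. Mean = -5.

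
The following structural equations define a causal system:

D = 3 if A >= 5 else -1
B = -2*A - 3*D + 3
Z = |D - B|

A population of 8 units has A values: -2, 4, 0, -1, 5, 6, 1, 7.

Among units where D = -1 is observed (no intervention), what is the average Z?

Observing D=-1 restricts to units where D's equation naturally yields -1: A ∈ {-2, 4, 0, -1, 1}. In that subpopulation Z = 11, 1, 7, 9, 5, mean 6.6.

6.6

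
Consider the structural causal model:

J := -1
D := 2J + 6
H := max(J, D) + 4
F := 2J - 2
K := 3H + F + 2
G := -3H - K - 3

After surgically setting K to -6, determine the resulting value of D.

4

Under do(K=-6), the mechanism K := 3H + F + 2 is discarded; K is fixed at -6.
No directed path runs from K to D, so D keeps its natural value.
D = 2J + 6  [with J=-1]  = 4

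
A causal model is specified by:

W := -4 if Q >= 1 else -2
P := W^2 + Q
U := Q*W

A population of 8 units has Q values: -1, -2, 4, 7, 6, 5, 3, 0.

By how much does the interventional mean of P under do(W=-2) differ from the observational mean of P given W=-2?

Under do(W=-2), W's equation is replaced by W=-2 for every unit. Per-unit P: 3, 2, 8, 11, 10, 9, 7, 4. Mean = 6.75.
Observing W=-2 restricts to units where W's equation naturally yields -2: Q ∈ {-1, -2, 0}. In that subpopulation P = 3, 2, 4, mean 3.
Difference = 6.75 − 3 = 3.75.

3.75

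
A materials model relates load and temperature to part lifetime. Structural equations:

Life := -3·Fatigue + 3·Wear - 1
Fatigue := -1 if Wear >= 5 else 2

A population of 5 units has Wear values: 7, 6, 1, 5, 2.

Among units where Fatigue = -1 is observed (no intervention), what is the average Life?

E[Life|Fatigue=-1] averages over only the 3 units with Fatigue=-1 (Wear = 7, 6, 5): Life = 23, 20, 17, mean 20.

20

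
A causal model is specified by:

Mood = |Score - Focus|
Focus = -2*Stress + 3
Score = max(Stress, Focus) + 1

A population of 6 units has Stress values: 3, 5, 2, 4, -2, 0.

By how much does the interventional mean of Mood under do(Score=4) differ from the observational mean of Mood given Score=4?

The intervention sets Score=4 in all 6 units regardless of Stress. Recomputing Mood per unit gives 7, 11, 5, 9, 3, 1; average 6.
Observing Score=4 restricts to units where Score's equation naturally yields 4: Stress ∈ {3, 0}. In that subpopulation Mood = 7, 1, mean 4.
Difference = 6 − 4 = 2.

2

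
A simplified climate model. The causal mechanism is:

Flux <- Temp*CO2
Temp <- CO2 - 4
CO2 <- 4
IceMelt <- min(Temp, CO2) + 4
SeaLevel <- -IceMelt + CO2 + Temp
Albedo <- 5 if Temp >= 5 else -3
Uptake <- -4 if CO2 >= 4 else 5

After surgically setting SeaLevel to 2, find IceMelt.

4

do(SeaLevel=2) replaces the equation SeaLevel <- -IceMelt + CO2 + Temp with the constant SeaLevel = 2.
IceMelt is not downstream of the intervention, so its value is determined by the original equations.
Temp = CO2 - 4  [with CO2=4]  = 0
IceMelt = min(Temp, CO2) + 4  [with Temp=0, CO2=4]  = 4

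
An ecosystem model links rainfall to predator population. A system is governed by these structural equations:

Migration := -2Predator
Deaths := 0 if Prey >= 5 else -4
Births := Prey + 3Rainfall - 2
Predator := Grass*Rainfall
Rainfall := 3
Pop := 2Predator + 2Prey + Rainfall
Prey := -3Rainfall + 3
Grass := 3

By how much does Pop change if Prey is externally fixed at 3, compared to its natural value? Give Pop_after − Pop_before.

18

The intervention breaks the incoming arrows to Prey: Prey := -3Rainfall + 3 no longer applies, and Prey = 3.
Predator = Grass*Rainfall  [with Grass=3, Rainfall=3]  = 9
Pop = 2Predator + 2Prey + Rainfall  [with Predator=9, Prey=3, Rainfall=3]  = 27
Without intervention: Prey = -3Rainfall + 3  [with Rainfall=3]  = -6; Predator = Grass*Rainfall  [with Grass=3, Rainfall=3]  = 9; Pop = 2Predator + 2Prey + Rainfall  [with Predator=9, Prey=-6, Rainfall=3]  = 9.
Change = 27 − 9 = 18.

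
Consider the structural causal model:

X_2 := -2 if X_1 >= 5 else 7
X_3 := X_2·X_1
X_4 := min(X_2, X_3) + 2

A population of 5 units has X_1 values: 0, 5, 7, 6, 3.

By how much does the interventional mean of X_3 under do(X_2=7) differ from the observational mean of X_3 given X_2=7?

18.9

Every unit gets X_2=7 under the intervention. X_3 values become 0, 35, 49, 42, 21; E[X_3|do(X_2=7)] = 29.4.
E[X_3|X_2=7] averages over only the 2 units with X_2=7 (X_1 = 0, 3): X_3 = 0, 21, mean 10.5.
Difference = 29.4 − 10.5 = 18.9.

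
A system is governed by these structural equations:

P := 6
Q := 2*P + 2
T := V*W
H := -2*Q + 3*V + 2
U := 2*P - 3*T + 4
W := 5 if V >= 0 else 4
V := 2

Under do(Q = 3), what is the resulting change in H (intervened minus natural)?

The intervention breaks the incoming arrows to Q: Q := 2*P + 2 no longer applies, and Q = 3.
H = -2*Q + 3*V + 2  [with Q=3, V=2]  = 2
Without intervention: Q = 2*P + 2  [with P=6]  = 14; H = -2*Q + 3*V + 2  [with Q=14, V=2]  = -20.
Change = 2 − (-20) = 22.

22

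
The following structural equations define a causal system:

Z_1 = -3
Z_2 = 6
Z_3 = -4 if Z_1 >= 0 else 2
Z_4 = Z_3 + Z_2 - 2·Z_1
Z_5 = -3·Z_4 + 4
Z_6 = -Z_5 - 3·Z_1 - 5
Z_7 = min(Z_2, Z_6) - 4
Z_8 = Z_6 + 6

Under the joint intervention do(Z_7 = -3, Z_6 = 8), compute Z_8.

Under do(Z_7 = -3, Z_6 = 8), each intervened variable's structural equation is replaced by its fixed value.
Z_8 = Z_6 + 6  [with Z_6=8]  = 14

14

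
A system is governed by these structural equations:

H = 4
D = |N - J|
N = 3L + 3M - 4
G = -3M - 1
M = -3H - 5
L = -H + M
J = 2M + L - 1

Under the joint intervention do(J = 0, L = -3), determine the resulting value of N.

-64

Under do(J = 0, L = -3), each intervened variable's structural equation is replaced by its fixed value.
M = -3H - 5  [with H=4]  = -17
N = 3L + 3M - 4  [with L=-3, M=-17]  = -64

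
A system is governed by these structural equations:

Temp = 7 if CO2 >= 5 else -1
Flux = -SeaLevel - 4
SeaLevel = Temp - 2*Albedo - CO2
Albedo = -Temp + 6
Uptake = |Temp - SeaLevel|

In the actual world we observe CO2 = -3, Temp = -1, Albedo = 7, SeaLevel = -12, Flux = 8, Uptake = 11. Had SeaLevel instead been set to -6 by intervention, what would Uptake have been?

5

Under do(SeaLevel=-6), the mechanism SeaLevel = Temp - 2*Albedo - CO2 is discarded; SeaLevel is fixed at -6.
Temp = 7 if CO2 >= 5 else -1  [with CO2=-3]  = -1
Uptake = |Temp - SeaLevel|  [with Temp=-1, SeaLevel=-6]  = 5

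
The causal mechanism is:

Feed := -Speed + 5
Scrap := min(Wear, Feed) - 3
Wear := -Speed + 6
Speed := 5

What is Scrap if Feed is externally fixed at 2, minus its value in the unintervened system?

1

Under do(Feed=2), the mechanism Feed := -Speed + 5 is discarded; Feed is fixed at 2.
Wear = -Speed + 6  [with Speed=5]  = 1
Scrap = min(Wear, Feed) - 3  [with Wear=1, Feed=2]  = -2
Without intervention: Feed = -Speed + 5  [with Speed=5]  = 0; Wear = -Speed + 6  [with Speed=5]  = 1; Scrap = min(Wear, Feed) - 3  [with Wear=1, Feed=0]  = -3.
Change = -2 − (-3) = 1.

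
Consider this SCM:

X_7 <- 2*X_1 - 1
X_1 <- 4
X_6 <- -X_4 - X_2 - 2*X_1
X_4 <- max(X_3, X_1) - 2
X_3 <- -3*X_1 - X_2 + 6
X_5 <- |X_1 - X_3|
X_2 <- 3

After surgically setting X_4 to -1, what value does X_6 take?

-10

Under do(X_4=-1), the mechanism X_4 <- max(X_3, X_1) - 2 is discarded; X_4 is fixed at -1.
X_6 = -X_4 - X_2 - 2*X_1  [with X_4=-1, X_2=3, X_1=4]  = -10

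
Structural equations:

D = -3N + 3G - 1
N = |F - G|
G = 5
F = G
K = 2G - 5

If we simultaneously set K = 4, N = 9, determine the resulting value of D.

Under do(K = 4, N = 9), each intervened variable's structural equation is replaced by its fixed value.
D = -3N + 3G - 1  [with N=9, G=5]  = -13

-13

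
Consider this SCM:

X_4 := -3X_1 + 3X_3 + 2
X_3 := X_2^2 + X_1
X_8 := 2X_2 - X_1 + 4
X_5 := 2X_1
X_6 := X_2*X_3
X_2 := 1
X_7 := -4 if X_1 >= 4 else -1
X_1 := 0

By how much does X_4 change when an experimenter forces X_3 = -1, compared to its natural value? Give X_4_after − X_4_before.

-6

The intervention breaks the incoming arrows to X_3: X_3 := X_2^2 + X_1 no longer applies, and X_3 = -1.
X_4 = -3X_1 + 3X_3 + 2  [with X_1=0, X_3=-1]  = -1
Without intervention: X_3 = X_2^2 + X_1  [with X_2=1, X_1=0]  = 1; X_4 = -3X_1 + 3X_3 + 2  [with X_1=0, X_3=1]  = 5.
Change = -1 − 5 = -6.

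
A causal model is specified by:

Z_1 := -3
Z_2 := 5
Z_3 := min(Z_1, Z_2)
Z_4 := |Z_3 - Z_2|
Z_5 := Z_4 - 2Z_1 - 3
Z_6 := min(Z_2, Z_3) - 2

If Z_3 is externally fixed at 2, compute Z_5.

6

do(Z_3=2) replaces the equation Z_3 := min(Z_1, Z_2) with the constant Z_3 = 2.
Z_4 = |Z_3 - Z_2|  [with Z_3=2, Z_2=5]  = 3
Z_5 = Z_4 - 2Z_1 - 3  [with Z_4=3, Z_1=-3]  = 6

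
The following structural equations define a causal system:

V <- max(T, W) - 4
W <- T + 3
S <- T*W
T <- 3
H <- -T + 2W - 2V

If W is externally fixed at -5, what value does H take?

-11

Under do(W=-5), the mechanism W <- T + 3 is discarded; W is fixed at -5.
V = max(T, W) - 4  [with T=3, W=-5]  = -1
H = -T + 2W - 2V  [with T=3, W=-5, V=-1]  = -11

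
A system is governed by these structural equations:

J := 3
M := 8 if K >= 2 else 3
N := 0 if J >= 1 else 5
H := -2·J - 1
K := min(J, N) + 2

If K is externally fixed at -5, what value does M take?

Intervening sets K = -5 and removes its equation (K := min(J, N) + 2).
M = 8 if K >= 2 else 3  [with K=-5]  = 3

3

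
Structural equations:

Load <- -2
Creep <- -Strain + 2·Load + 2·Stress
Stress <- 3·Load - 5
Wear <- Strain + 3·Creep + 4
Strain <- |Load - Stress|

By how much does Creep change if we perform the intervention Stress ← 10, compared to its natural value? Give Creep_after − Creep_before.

Under do(Stress=10), the mechanism Stress <- 3·Load - 5 is discarded; Stress is fixed at 10.
Strain = |Load - Stress|  [with Load=-2, Stress=10]  = 12
Creep = -Strain + 2·Load + 2·Stress  [with Strain=12, Load=-2, Stress=10]  = 4
Without intervention: Stress = 3·Load - 5  [with Load=-2]  = -11; Strain = |Load - Stress|  [with Load=-2, Stress=-11]  = 9; Creep = -Strain + 2·Load + 2·Stress  [with Strain=9, Load=-2, Stress=-11]  = -35.
Change = 4 − (-35) = 39.

39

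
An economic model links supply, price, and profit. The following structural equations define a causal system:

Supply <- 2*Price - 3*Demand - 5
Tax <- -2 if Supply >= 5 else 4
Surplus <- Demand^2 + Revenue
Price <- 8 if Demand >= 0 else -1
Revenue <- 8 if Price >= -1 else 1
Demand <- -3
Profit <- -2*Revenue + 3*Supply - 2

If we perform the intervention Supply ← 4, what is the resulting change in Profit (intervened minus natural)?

The intervention breaks the incoming arrows to Supply: Supply <- 2*Price - 3*Demand - 5 no longer applies, and Supply = 4.
Price = 8 if Demand >= 0 else -1  [with Demand=-3]  = -1
Revenue = 8 if Price >= -1 else 1  [with Price=-1]  = 8
Profit = -2*Revenue + 3*Supply - 2  [with Revenue=8, Supply=4]  = -6
Without intervention: Price = 8 if Demand >= 0 else -1  [with Demand=-3]  = -1; Supply = 2*Price - 3*Demand - 5  [with Price=-1, Demand=-3]  = 2; Revenue = 8 if Price >= -1 else 1  [with Price=-1]  = 8; Profit = -2*Revenue + 3*Supply - 2  [with Revenue=8, Supply=2]  = -12.
Change = -6 − (-12) = 6.

6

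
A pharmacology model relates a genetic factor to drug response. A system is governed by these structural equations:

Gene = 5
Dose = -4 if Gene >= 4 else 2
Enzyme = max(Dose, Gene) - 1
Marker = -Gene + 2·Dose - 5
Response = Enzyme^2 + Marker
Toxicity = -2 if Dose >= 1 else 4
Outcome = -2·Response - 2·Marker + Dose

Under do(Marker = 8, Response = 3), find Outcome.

Under do(Marker = 8, Response = 3), each intervened variable's structural equation is replaced by its fixed value.
Dose = -4 if Gene >= 4 else 2  [with Gene=5]  = -4
Outcome = -2·Response - 2·Marker + Dose  [with Response=3, Marker=8, Dose=-4]  = -26

-26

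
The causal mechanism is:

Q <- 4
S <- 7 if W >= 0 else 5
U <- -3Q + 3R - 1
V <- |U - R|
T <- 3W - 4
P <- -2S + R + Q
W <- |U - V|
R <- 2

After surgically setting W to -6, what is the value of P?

Under do(W=-6), the mechanism W <- |U - V| is discarded; W is fixed at -6.
S = 7 if W >= 0 else 5  [with W=-6]  = 5
P = -2S + R + Q  [with S=5, R=2, Q=4]  = -4

-4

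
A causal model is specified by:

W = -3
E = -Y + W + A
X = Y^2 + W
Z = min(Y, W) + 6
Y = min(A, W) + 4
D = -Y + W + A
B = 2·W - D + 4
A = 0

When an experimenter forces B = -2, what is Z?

Intervening sets B = -2 and removes its equation (B = 2·W - D + 4).
Since Z is not a descendant of the intervened variable, it is unaffected.
Y = min(A, W) + 4  [with A=0, W=-3]  = 1
Z = min(Y, W) + 6  [with Y=1, W=-3]  = 3

3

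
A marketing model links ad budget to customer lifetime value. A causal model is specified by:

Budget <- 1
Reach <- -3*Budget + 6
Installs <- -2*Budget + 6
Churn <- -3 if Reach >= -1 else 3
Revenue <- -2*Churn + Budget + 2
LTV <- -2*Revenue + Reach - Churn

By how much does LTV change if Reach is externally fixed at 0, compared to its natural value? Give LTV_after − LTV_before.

-3

Under do(Reach=0), the mechanism Reach <- -3*Budget + 6 is discarded; Reach is fixed at 0.
Churn = -3 if Reach >= -1 else 3  [with Reach=0]  = -3
Revenue = -2*Churn + Budget + 2  [with Churn=-3, Budget=1]  = 9
LTV = -2*Revenue + Reach - Churn  [with Revenue=9, Reach=0, Churn=-3]  = -15
Without intervention: Reach = -3*Budget + 6  [with Budget=1]  = 3; Churn = -3 if Reach >= -1 else 3  [with Reach=3]  = -3; Revenue = -2*Churn + Budget + 2  [with Churn=-3, Budget=1]  = 9; LTV = -2*Revenue + Reach - Churn  [with Revenue=9, Reach=3, Churn=-3]  = -12.
Change = -15 − (-12) = -3.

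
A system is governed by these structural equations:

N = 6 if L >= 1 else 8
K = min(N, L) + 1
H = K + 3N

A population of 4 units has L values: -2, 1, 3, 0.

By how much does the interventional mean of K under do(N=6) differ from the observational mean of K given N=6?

-1.5

Every unit gets N=6 under the intervention. K values become -1, 2, 4, 1; E[K|do(N=6)] = 1.5.
E[K|N=6] averages over only the 2 units with N=6 (L = 1, 3): K = 2, 4, mean 3.
Difference = 1.5 − 3 = -1.5.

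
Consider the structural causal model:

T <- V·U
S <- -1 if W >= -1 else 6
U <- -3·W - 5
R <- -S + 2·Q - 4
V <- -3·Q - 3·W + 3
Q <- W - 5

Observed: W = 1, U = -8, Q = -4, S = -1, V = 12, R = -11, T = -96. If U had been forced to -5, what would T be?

-60

Under do(U=-5), the mechanism U <- -3·W - 5 is discarded; U is fixed at -5.
Q = W - 5  [with W=1]  = -4
V = -3·Q - 3·W + 3  [with Q=-4, W=1]  = 12
T = V·U  [with V=12, U=-5]  = -60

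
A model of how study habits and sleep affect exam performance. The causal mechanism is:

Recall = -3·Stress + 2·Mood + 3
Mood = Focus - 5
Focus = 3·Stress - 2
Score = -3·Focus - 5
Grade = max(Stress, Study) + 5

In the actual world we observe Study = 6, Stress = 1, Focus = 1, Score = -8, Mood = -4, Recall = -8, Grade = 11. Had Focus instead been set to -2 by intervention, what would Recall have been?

-14

The intervention breaks the incoming arrows to Focus: Focus = 3·Stress - 2 no longer applies, and Focus = -2.
Mood = Focus - 5  [with Focus=-2]  = -7
Recall = -3·Stress + 2·Mood + 3  [with Stress=1, Mood=-7]  = -14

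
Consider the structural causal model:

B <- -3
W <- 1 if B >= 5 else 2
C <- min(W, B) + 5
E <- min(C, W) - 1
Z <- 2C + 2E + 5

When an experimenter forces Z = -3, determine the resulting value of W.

2

Under do(Z=-3), the mechanism Z <- 2C + 2E + 5 is discarded; Z is fixed at -3.
No directed path runs from Z to W, so W keeps its natural value.
W = 1 if B >= 5 else 2  [with B=-3]  = 2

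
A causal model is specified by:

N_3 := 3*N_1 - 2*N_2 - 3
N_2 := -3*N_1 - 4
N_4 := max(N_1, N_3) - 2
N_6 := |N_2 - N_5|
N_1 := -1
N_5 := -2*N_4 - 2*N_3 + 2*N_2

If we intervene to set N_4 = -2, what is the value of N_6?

11

Under do(N_4=-2), the mechanism N_4 := max(N_1, N_3) - 2 is discarded; N_4 is fixed at -2.
N_2 = -3*N_1 - 4  [with N_1=-1]  = -1
N_3 = 3*N_1 - 2*N_2 - 3  [with N_1=-1, N_2=-1]  = -4
N_5 = -2*N_4 - 2*N_3 + 2*N_2  [with N_4=-2, N_3=-4, N_2=-1]  = 10
N_6 = |N_2 - N_5|  [with N_2=-1, N_5=10]  = 11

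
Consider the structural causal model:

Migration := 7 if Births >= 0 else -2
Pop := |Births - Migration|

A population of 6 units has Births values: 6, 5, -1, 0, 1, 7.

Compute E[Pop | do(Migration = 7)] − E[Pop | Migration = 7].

Under do(Migration=7), Migration's equation is replaced by Migration=7 for every unit. Per-unit Pop: 1, 2, 8, 7, 6, 0. Mean = 4.
Observing Migration=7 restricts to units where Migration's equation naturally yields 7: Births ∈ {6, 5, 0, 1, 7}. In that subpopulation Pop = 1, 2, 7, 6, 0, mean 3.2.
Difference = 4 − 3.2 = 0.8.

0.8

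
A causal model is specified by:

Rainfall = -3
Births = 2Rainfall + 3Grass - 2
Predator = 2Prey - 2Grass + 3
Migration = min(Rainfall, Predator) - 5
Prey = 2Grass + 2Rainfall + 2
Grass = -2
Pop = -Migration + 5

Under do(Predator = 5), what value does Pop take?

The intervention breaks the incoming arrows to Predator: Predator = 2Prey - 2Grass + 3 no longer applies, and Predator = 5.
Migration = min(Rainfall, Predator) - 5  [with Rainfall=-3, Predator=5]  = -8
Pop = -Migration + 5  [with Migration=-8]  = 13

13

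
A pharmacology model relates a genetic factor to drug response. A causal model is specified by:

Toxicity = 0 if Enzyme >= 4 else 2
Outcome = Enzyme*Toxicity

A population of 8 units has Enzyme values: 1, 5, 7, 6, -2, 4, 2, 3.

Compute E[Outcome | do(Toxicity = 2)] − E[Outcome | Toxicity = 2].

do(Toxicity=2) breaks Toxicity's dependence on Enzyme. With Toxicity=2 fixed, Outcome across the units is 2, 10, 14, 12, -4, 8, 4, 6, mean 6.5.
E[Outcome|Toxicity=2] averages over only the 4 units with Toxicity=2 (Enzyme = 1, -2, 2, 3): Outcome = 2, -4, 4, 6, mean 2.
Difference = 6.5 − 2 = 4.5.

4.5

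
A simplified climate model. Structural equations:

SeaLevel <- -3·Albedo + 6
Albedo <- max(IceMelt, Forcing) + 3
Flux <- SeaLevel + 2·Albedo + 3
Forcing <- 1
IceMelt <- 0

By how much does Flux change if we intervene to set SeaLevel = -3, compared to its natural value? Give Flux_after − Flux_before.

3

Intervening sets SeaLevel = -3 and removes its equation (SeaLevel <- -3·Albedo + 6).
Albedo = max(IceMelt, Forcing) + 3  [with IceMelt=0, Forcing=1]  = 4
Flux = SeaLevel + 2·Albedo + 3  [with SeaLevel=-3, Albedo=4]  = 8
Without intervention: Albedo = max(IceMelt, Forcing) + 3  [with IceMelt=0, Forcing=1]  = 4; SeaLevel = -3·Albedo + 6  [with Albedo=4]  = -6; Flux = SeaLevel + 2·Albedo + 3  [with SeaLevel=-6, Albedo=4]  = 5.
Change = 8 − 5 = 3.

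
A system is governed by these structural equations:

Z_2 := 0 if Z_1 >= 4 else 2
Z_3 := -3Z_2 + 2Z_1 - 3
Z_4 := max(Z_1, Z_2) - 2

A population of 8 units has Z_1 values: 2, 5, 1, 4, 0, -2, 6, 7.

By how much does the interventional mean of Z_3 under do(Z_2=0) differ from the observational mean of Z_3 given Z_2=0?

do(Z_2=0) breaks Z_2's dependence on Z_1. With Z_2=0 fixed, Z_3 across the units is 1, 7, -1, 5, -3, -7, 9, 11, mean 2.75.
Conditioning on Z_2=0 selects the 4 unit(s) with Z_1 ∈ {5, 4, 6, 7}. Their Z_3 values: 7, 5, 9, 11. Mean = 8.
Difference = 2.75 − 8 = -5.25.

-5.25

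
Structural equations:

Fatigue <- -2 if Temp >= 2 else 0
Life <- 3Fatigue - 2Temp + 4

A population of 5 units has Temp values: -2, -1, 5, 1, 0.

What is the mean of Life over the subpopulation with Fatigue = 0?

5

E[Life|Fatigue=0] averages over only the 4 units with Fatigue=0 (Temp = -2, -1, 1, 0): Life = 8, 6, 2, 4, mean 5.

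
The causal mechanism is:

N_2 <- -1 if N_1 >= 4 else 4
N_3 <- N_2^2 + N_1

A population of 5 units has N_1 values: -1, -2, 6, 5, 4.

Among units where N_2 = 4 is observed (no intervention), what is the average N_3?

14.5

Conditioning on N_2=4 selects the 2 unit(s) with N_1 ∈ {-1, -2}. Their N_3 values: 15, 14. Mean = 14.5.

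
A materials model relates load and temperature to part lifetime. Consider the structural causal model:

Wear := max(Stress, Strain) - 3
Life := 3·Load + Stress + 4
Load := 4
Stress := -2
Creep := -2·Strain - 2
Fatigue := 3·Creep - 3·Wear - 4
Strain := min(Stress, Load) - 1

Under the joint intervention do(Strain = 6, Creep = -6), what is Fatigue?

-31

Setting Strain = 6, Creep = -6 by intervention discards those variables' equations.
Wear = max(Stress, Strain) - 3  [with Stress=-2, Strain=6]  = 3
Fatigue = 3·Creep - 3·Wear - 4  [with Creep=-6, Wear=3]  = -31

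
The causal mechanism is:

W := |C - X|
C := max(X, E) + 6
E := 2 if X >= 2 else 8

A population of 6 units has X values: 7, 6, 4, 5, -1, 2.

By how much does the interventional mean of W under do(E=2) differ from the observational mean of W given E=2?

do(E=2) breaks E's dependence on X. With E=2 fixed, W across the units is 6, 6, 6, 6, 9, 6, mean 6.5.
Observing E=2 restricts to units where E's equation naturally yields 2: X ∈ {7, 6, 4, 5, 2}. In that subpopulation W = 6, 6, 6, 6, 6, mean 6.
Difference = 6.5 − 6 = 0.5.

0.5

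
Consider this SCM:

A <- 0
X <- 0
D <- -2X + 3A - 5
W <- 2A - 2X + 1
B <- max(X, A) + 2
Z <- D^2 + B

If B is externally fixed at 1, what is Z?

26

The intervention breaks the incoming arrows to B: B <- max(X, A) + 2 no longer applies, and B = 1.
D = -2X + 3A - 5  [with X=0, A=0]  = -5
Z = D^2 + B  [with D=-5, B=1]  = 26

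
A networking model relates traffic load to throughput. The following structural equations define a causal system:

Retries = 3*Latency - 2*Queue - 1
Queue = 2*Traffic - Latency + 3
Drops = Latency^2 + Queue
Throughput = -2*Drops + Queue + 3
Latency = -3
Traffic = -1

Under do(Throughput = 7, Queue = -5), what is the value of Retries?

Under do(Throughput = 7, Queue = -5), each intervened variable's structural equation is replaced by its fixed value.
Retries = 3*Latency - 2*Queue - 1  [with Latency=-3, Queue=-5]  = 0

0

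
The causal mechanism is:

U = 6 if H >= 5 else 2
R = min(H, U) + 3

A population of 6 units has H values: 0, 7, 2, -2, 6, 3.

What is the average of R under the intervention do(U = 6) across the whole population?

The intervention sets U=6 in all 6 units regardless of H. Recomputing R per unit gives 3, 9, 5, 1, 9, 6; average 5.5.

5.5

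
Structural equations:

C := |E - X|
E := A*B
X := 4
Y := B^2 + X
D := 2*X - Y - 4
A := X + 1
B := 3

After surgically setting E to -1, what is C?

The intervention breaks the incoming arrows to E: E := A*B no longer applies, and E = -1.
C = |E - X|  [with E=-1, X=4]  = 5

5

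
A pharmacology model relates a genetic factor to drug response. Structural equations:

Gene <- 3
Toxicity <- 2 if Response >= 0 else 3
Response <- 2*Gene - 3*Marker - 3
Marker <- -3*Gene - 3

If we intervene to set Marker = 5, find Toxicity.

3

Under do(Marker=5), the mechanism Marker <- -3*Gene - 3 is discarded; Marker is fixed at 5.
Response = 2*Gene - 3*Marker - 3  [with Gene=3, Marker=5]  = -12
Toxicity = 2 if Response >= 0 else 3  [with Response=-12]  = 3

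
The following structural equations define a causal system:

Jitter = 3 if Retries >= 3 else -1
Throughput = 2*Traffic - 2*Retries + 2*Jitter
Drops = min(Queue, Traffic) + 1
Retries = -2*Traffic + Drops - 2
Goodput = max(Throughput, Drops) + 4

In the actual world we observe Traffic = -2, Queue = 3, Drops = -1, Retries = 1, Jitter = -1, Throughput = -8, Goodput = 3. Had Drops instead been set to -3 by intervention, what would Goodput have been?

The intervention breaks the incoming arrows to Drops: Drops = min(Queue, Traffic) + 1 no longer applies, and Drops = -3.
Retries = -2*Traffic + Drops - 2  [with Traffic=-2, Drops=-3]  = -1
Jitter = 3 if Retries >= 3 else -1  [with Retries=-1]  = -1
Throughput = 2*Traffic - 2*Retries + 2*Jitter  [with Traffic=-2, Retries=-1, Jitter=-1]  = -4
Goodput = max(Throughput, Drops) + 4  [with Throughput=-4, Drops=-3]  = 1

1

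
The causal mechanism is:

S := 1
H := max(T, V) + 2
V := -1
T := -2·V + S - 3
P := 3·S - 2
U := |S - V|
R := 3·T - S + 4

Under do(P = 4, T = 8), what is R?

27

Setting P = 4, T = 8 by intervention discards those variables' equations.
R = 3·T - S + 4  [with T=8, S=1]  = 27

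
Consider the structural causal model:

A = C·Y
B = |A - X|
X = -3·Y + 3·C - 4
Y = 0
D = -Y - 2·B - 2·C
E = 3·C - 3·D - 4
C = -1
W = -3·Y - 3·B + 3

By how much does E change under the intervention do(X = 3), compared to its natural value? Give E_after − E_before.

do(X=3) replaces the equation X = -3·Y + 3·C - 4 with the constant X = 3.
A = C·Y  [with C=-1, Y=0]  = 0
B = |A - X|  [with A=0, X=3]  = 3
D = -Y - 2·B - 2·C  [with Y=0, B=3, C=-1]  = -4
E = 3·C - 3·D - 4  [with C=-1, D=-4]  = 5
Without intervention: A = C·Y  [with C=-1, Y=0]  = 0; X = -3·Y + 3·C - 4  [with Y=0, C=-1]  = -7; B = |A - X|  [with A=0, X=-7]  = 7; D = -Y - 2·B - 2·C  [with Y=0, B=7, C=-1]  = -12; E = 3·C - 3·D - 4  [with C=-1, D=-12]  = 29.
Change = 5 − 29 = -24.

-24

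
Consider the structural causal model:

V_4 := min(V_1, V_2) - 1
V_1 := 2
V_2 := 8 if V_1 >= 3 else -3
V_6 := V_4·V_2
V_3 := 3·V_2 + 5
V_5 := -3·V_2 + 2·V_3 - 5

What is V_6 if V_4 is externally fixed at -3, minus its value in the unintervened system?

Under do(V_4=-3), the mechanism V_4 := min(V_1, V_2) - 1 is discarded; V_4 is fixed at -3.
V_2 = 8 if V_1 >= 3 else -3  [with V_1=2]  = -3
V_6 = V_4·V_2  [with V_4=-3, V_2=-3]  = 9
Without intervention: V_2 = 8 if V_1 >= 3 else -3  [with V_1=2]  = -3; V_4 = min(V_1, V_2) - 1  [with V_1=2, V_2=-3]  = -4; V_6 = V_4·V_2  [with V_4=-4, V_2=-3]  = 12.
Change = 9 − 12 = -3.

-3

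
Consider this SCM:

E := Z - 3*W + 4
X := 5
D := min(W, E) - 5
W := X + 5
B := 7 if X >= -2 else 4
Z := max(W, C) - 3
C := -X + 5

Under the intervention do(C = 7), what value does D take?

Under do(C=7), the mechanism C := -X + 5 is discarded; C is fixed at 7.
W = X + 5  [with X=5]  = 10
Z = max(W, C) - 3  [with W=10, C=7]  = 7
E = Z - 3*W + 4  [with Z=7, W=10]  = -19
D = min(W, E) - 5  [with W=10, E=-19]  = -24

-24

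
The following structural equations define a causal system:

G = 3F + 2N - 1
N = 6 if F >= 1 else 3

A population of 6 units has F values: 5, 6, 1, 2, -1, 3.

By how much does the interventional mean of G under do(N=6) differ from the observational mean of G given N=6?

-2.2

Under do(N=6), N's equation is replaced by N=6 for every unit. Per-unit G: 26, 29, 14, 17, 8, 20. Mean = 19.
Observing N=6 restricts to units where N's equation naturally yields 6: F ∈ {5, 6, 1, 2, 3}. In that subpopulation G = 26, 29, 14, 17, 20, mean 21.2.
Difference = 19 − 21.2 = -2.2.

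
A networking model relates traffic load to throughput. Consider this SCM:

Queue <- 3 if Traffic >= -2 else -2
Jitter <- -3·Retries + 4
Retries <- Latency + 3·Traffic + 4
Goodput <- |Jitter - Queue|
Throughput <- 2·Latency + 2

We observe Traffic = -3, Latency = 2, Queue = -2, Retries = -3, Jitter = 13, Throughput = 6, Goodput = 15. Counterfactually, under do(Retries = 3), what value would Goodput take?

The intervention breaks the incoming arrows to Retries: Retries <- Latency + 3·Traffic + 4 no longer applies, and Retries = 3.
Queue = 3 if Traffic >= -2 else -2  [with Traffic=-3]  = -2
Jitter = -3·Retries + 4  [with Retries=3]  = -5
Goodput = |Jitter - Queue|  [with Jitter=-5, Queue=-2]  = 3

3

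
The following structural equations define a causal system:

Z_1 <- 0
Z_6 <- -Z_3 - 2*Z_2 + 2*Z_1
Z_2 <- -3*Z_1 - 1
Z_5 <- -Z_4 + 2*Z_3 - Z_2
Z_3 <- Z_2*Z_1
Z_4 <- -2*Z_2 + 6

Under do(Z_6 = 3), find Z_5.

do(Z_6=3) replaces the equation Z_6 <- -Z_3 - 2*Z_2 + 2*Z_1 with the constant Z_6 = 3.
Since Z_5 is not a descendant of the intervened variable, it is unaffected.
Z_2 = -3*Z_1 - 1  [with Z_1=0]  = -1
Z_3 = Z_2*Z_1  [with Z_2=-1, Z_1=0]  = 0
Z_4 = -2*Z_2 + 6  [with Z_2=-1]  = 8
Z_5 = -Z_4 + 2*Z_3 - Z_2  [with Z_4=8, Z_3=0, Z_2=-1]  = -7

-7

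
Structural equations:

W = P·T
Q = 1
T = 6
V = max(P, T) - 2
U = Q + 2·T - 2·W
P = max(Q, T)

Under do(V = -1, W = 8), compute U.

The joint intervention fixes V = -1, W = 8, removing each variable's own equation.
U = Q + 2·T - 2·W  [with Q=1, T=6, W=8]  = -3

-3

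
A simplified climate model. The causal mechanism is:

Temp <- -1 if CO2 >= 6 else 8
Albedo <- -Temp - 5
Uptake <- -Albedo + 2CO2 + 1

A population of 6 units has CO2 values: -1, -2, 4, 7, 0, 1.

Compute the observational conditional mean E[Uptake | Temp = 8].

14.8

Conditioning on Temp=8 selects the 5 unit(s) with CO2 ∈ {-1, -2, 4, 0, 1}. Their Uptake values: 12, 10, 22, 14, 16. Mean = 14.8.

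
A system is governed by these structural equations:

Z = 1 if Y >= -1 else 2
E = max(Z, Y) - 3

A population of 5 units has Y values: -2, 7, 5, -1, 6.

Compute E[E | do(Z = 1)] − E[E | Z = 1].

-0.75

Under do(Z=1), Z's equation is replaced by Z=1 for every unit. Per-unit E: -2, 4, 2, -2, 3. Mean = 1.
E[E|Z=1] averages over only the 4 units with Z=1 (Y = 7, 5, -1, 6): E = 4, 2, -2, 3, mean 1.75.
Difference = 1 − 1.75 = -0.75.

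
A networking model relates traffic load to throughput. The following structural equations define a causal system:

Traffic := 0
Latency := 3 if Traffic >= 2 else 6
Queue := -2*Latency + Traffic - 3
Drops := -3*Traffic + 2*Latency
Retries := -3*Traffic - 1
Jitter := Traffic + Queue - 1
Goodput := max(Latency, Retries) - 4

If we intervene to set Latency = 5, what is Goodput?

Under do(Latency=5), the mechanism Latency := 3 if Traffic >= 2 else 6 is discarded; Latency is fixed at 5.
Retries = -3*Traffic - 1  [with Traffic=0]  = -1
Goodput = max(Latency, Retries) - 4  [with Latency=5, Retries=-1]  = 1

1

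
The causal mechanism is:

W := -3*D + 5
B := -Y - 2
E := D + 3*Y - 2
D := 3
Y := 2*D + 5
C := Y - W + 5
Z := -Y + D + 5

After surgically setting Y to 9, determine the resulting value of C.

Under do(Y=9), the mechanism Y := 2*D + 5 is discarded; Y is fixed at 9.
W = -3*D + 5  [with D=3]  = -4
C = Y - W + 5  [with Y=9, W=-4]  = 18

18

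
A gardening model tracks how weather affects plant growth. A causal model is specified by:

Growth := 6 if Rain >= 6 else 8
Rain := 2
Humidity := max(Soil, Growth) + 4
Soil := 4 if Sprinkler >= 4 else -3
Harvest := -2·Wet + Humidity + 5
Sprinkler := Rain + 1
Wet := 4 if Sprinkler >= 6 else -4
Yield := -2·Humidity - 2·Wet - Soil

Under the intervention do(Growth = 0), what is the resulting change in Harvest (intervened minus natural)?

-8

do(Growth=0) replaces the equation Growth := 6 if Rain >= 6 else 8 with the constant Growth = 0.
Sprinkler = Rain + 1  [with Rain=2]  = 3
Soil = 4 if Sprinkler >= 4 else -3  [with Sprinkler=3]  = -3
Wet = 4 if Sprinkler >= 6 else -4  [with Sprinkler=3]  = -4
Humidity = max(Soil, Growth) + 4  [with Soil=-3, Growth=0]  = 4
Harvest = -2·Wet + Humidity + 5  [with Wet=-4, Humidity=4]  = 17
Without intervention: Sprinkler = Rain + 1  [with Rain=2]  = 3; Soil = 4 if Sprinkler >= 4 else -3  [with Sprinkler=3]  = -3; Wet = 4 if Sprinkler >= 6 else -4  [with Sprinkler=3]  = -4; Growth = 6 if Rain >= 6 else 8  [with Rain=2]  = 8; Humidity = max(Soil, Growth) + 4  [with Soil=-3, Growth=8]  = 12; Harvest = -2·Wet + Humidity + 5  [with Wet=-4, Humidity=12]  = 25.
Change = 17 − 25 = -8.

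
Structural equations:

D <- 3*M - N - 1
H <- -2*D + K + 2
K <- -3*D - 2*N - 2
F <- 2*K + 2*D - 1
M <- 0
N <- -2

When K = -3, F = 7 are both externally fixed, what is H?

The joint intervention fixes K = -3, F = 7, removing each variable's own equation.
D = 3*M - N - 1  [with M=0, N=-2]  = 1
H = -2*D + K + 2  [with D=1, K=-3]  = -3

-3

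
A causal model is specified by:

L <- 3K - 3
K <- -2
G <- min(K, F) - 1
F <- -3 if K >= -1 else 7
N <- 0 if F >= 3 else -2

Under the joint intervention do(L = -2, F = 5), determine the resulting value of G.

-3

Setting L = -2, F = 5 by intervention discards those variables' equations.
G = min(K, F) - 1  [with K=-2, F=5]  = -3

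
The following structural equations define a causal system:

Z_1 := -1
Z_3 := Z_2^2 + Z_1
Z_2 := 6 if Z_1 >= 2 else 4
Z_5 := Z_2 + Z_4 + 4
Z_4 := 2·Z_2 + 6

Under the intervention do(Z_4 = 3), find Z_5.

Intervening sets Z_4 = 3 and removes its equation (Z_4 := 2·Z_2 + 6).
Z_2 = 6 if Z_1 >= 2 else 4  [with Z_1=-1]  = 4
Z_5 = Z_2 + Z_4 + 4  [with Z_2=4, Z_4=3]  = 11

11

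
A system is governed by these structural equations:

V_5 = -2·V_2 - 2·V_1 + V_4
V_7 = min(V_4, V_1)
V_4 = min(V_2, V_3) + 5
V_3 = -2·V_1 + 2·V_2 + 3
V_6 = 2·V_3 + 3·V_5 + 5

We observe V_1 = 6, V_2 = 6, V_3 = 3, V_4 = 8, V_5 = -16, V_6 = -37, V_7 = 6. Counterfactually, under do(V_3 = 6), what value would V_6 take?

-22

The intervention breaks the incoming arrows to V_3: V_3 = -2·V_1 + 2·V_2 + 3 no longer applies, and V_3 = 6.
V_4 = min(V_2, V_3) + 5  [with V_2=6, V_3=6]  = 11
V_5 = -2·V_2 - 2·V_1 + V_4  [with V_2=6, V_1=6, V_4=11]  = -13
V_6 = 2·V_3 + 3·V_5 + 5  [with V_3=6, V_5=-13]  = -22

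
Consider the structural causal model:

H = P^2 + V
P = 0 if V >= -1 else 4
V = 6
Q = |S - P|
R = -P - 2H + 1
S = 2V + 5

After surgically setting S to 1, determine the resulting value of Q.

1

The intervention breaks the incoming arrows to S: S = 2V + 5 no longer applies, and S = 1.
P = 0 if V >= -1 else 4  [with V=6]  = 0
Q = |S - P|  [with S=1, P=0]  = 1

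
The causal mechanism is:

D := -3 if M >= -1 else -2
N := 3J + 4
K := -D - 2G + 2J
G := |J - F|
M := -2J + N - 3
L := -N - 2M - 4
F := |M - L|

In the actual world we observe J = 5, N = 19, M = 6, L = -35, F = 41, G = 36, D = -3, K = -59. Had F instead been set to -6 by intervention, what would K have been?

do(F=-6) replaces the equation F := |M - L| with the constant F = -6.
N = 3J + 4  [with J=5]  = 19
M = -2J + N - 3  [with J=5, N=19]  = 6
G = |J - F|  [with J=5, F=-6]  = 11
D = -3 if M >= -1 else -2  [with M=6]  = -3
K = -D - 2G + 2J  [with D=-3, G=11, J=5]  = -9

-9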